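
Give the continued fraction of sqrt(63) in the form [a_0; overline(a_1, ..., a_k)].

[7; overline(1, 14)]

Write x_i = (sqrt(63) + m_i)/d_i with (m_0, d_0) = (0, 1). a_0 = floor(sqrt(63)) = 7, since 7^2 = 49 <= 63 < 64 = 8^2.
Iterate m_{i+1} = d_i*a_i - m_i, d_{i+1} = (63 - m_{i+1}^2)/d_i, a_{i+1} = floor((a_0 + m_{i+1})/d_{i+1}):
  m_1 = 1*7 - 0 = 7, d_1 = (63 - 7^2)/1 = 14/1 = 14, a_1 = floor((7 + 7)/14) = 1.
  m_2 = 14*1 - 7 = 7, d_2 = (63 - 7^2)/14 = 14/14 = 1, a_2 = floor((7 + 7)/1) = 14.
  m_3 = 1*14 - 7 = 7, d_3 = (63 - 7^2)/1 = 14/1 = 14: (m_3, d_3) = (m_1, d_1) = (7, 14), so from here the quotients repeat a_1, a_2; the period length is 2.
Hence the expansion of sqrt(63) is a_0 = 7 followed by the repeating block 1, 14 (period 2).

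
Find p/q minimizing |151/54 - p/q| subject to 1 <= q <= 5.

Expand x = 151/54 as a continued fraction with the Euclidean algorithm:
  151 = 2*54 + 43, so a_0 = 2.
  54 = 1*43 + 11, so a_1 = 1.
  43 = 3*11 + 10, so a_2 = 3.
  11 = 1*10 + 1, so a_3 = 1.
  10 = 10*1 + 0, so a_4 = 10.
so x = [2; 1, 3, 1, 10].
Convergents (p_i = a_i*p_{i-1} + p_{i-2}, q_i = a_i*q_{i-1} + q_{i-2} with p_{-2}=0, p_{-1}=1, q_{-2}=1, q_{-1}=0), until the denominator exceeds 5:
  i=0: a_0=2, p_0 = 2*1 + 0 = 2, q_0 = 2*0 + 1 = 1.
  i=1: a_1=1, p_1 = 1*2 + 1 = 3, q_1 = 1*1 + 0 = 1.
  i=2: a_2=3, p_2 = 3*3 + 2 = 11, q_2 = 3*1 + 1 = 4.
  i=3: a_3=1, p_3 = 1*11 + 3 = 14, q_3 = 1*4 + 1 = 5.
  i=4: a_4=10, p_4 = 10*14 + 11 = 151, q_4 = 10*5 + 4 = 54.
q_4 = 54 > 5, so the last convergent with denominator <= 5 is p_3/q_3 = 14/5.
The closest fraction with denominator <= 5 is either p_3/q_3 or the intermediate fraction (k*p_3 + p_2)/(k*q_3 + q_2) with the largest k >= 1 whose denominator stays <= 5; these approach x as k grows, and every other convergent or intermediate fraction in range is farther away.
Largest k: floor((5 - q_2)/q_3) = floor((5 - 4)/5) = 0.
Since k = 0, no intermediate fraction beyond p_3/q_3 has denominator <= 5, so the convergent 14/5 is the closest (its error is |151*5 - 14*54|/(54*5) = 1/270).

14/5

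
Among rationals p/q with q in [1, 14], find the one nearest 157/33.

19/4

Expand x = 157/33 as a continued fraction with the Euclidean algorithm:
  157 = 4*33 + 25, so a_0 = 4.
  33 = 1*25 + 8, so a_1 = 1.
  25 = 3*8 + 1, so a_2 = 3.
  8 = 8*1 + 0, so a_3 = 8.
so x = [4; 1, 3, 8].
Convergents (p_i = a_i*p_{i-1} + p_{i-2}, q_i = a_i*q_{i-1} + q_{i-2} with p_{-2}=0, p_{-1}=1, q_{-2}=1, q_{-1}=0), until the denominator exceeds 14:
  i=0: a_0=4, p_0 = 4*1 + 0 = 4, q_0 = 4*0 + 1 = 1.
  i=1: a_1=1, p_1 = 1*4 + 1 = 5, q_1 = 1*1 + 0 = 1.
  i=2: a_2=3, p_2 = 3*5 + 4 = 19, q_2 = 3*1 + 1 = 4.
  i=3: a_3=8, p_3 = 8*19 + 5 = 157, q_3 = 8*4 + 1 = 33.
q_3 = 33 > 14, so the last convergent with denominator <= 14 is p_2/q_2 = 19/4.
The closest fraction with denominator <= 14 is either p_2/q_2 or the intermediate fraction (k*p_2 + p_1)/(k*q_2 + q_1) with the largest k >= 1 whose denominator stays <= 14; these approach x as k grows, and every other convergent or intermediate fraction in range is farther away.
Largest k: floor((14 - q_1)/q_2) = floor((14 - 1)/4) = 3.
That gives (3*19 + 5)/(3*4 + 1) = 62/13.
Compare the errors: |x - 19/4| = |157*4 - 19*33|/(33*4) = 1/132, and |x - 62/13| = |157*13 - 62*33|/(33*13) = 5/429.
Cross-multiplying, 1*429 = 429 < 660 = 5*132, so 1/132 is smaller: the convergent 19/4 is closer to x than 62/13.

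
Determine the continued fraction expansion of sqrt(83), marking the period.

[9; (9, 18)]

Write x_i = (sqrt(83) + m_i)/d_i with (m_0, d_0) = (0, 1). a_0 = floor(sqrt(83)) = 9, since 9^2 = 81 <= 83 < 100 = 10^2.
Iterate m_{i+1} = d_i*a_i - m_i, d_{i+1} = (83 - m_{i+1}^2)/d_i, a_{i+1} = floor((a_0 + m_{i+1})/d_{i+1}):
  m_1 = 1*9 - 0 = 9, d_1 = (83 - 9^2)/1 = 2/1 = 2, a_1 = floor((9 + 9)/2) = 9.
  m_2 = 2*9 - 9 = 9, d_2 = (83 - 9^2)/2 = 2/2 = 1, a_2 = floor((9 + 9)/1) = 18.
  m_3 = 1*18 - 9 = 9, d_3 = (83 - 9^2)/1 = 2/1 = 2: (m_3, d_3) = (m_1, d_1) = (9, 2), so from here the quotients repeat a_1, a_2; the period length is 2.
Hence the expansion of sqrt(83) is a_0 = 9 followed by the repeating block 9, 18 (period 2).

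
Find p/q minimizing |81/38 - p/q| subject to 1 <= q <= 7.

Expand x = 81/38 as a continued fraction with the Euclidean algorithm:
  81 = 2*38 + 5, so a_0 = 2.
  38 = 7*5 + 3, so a_1 = 7.
  5 = 1*3 + 2, so a_2 = 1.
  3 = 1*2 + 1, so a_3 = 1.
  2 = 2*1 + 0, so a_4 = 2.
so x = [2; 7, 1, 1, 2].
Convergents (p_i = a_i*p_{i-1} + p_{i-2}, q_i = a_i*q_{i-1} + q_{i-2} with p_{-2}=0, p_{-1}=1, q_{-2}=1, q_{-1}=0), until the denominator exceeds 7:
  i=0: a_0=2, p_0 = 2*1 + 0 = 2, q_0 = 2*0 + 1 = 1.
  i=1: a_1=7, p_1 = 7*2 + 1 = 15, q_1 = 7*1 + 0 = 7.
  i=2: a_2=1, p_2 = 1*15 + 2 = 17, q_2 = 1*7 + 1 = 8.
q_2 = 8 > 7, so the last convergent with denominator <= 7 is p_1/q_1 = 15/7.
The closest fraction with denominator <= 7 is either p_1/q_1 or the intermediate fraction (k*p_1 + p_0)/(k*q_1 + q_0) with the largest k >= 1 whose denominator stays <= 7; these approach x as k grows, and every other convergent or intermediate fraction in range is farther away.
Largest k: floor((7 - q_0)/q_1) = floor((7 - 1)/7) = 0.
Since k = 0, no intermediate fraction beyond p_1/q_1 has denominator <= 7, so the convergent 15/7 is the closest (its error is |81*7 - 15*38|/(38*7) = 3/266).

15/7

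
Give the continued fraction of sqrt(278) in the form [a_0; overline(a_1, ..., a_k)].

[16; overline(1, 2, 16, 2, 1, 32)]

Write x_i = (sqrt(278) + m_i)/d_i with (m_0, d_0) = (0, 1). a_0 = floor(sqrt(278)) = 16, since 16^2 = 256 <= 278 < 289 = 17^2.
Iterate m_{i+1} = d_i*a_i - m_i, d_{i+1} = (278 - m_{i+1}^2)/d_i, a_{i+1} = floor((a_0 + m_{i+1})/d_{i+1}):
  m_1 = 1*16 - 0 = 16, d_1 = (278 - 16^2)/1 = 22/1 = 22, a_1 = floor((16 + 16)/22) = 1.
  m_2 = 22*1 - 16 = 6, d_2 = (278 - 6^2)/22 = 242/22 = 11, a_2 = floor((16 + 6)/11) = 2.
  m_3 = 11*2 - 6 = 16, d_3 = (278 - 16^2)/11 = 22/11 = 2, a_3 = floor((16 + 16)/2) = 16.
  m_4 = 2*16 - 16 = 16, d_4 = (278 - 16^2)/2 = 22/2 = 11, a_4 = floor((16 + 16)/11) = 2.
  m_5 = 11*2 - 16 = 6, d_5 = (278 - 6^2)/11 = 242/11 = 22, a_5 = floor((16 + 6)/22) = 1.
  m_6 = 22*1 - 6 = 16, d_6 = (278 - 16^2)/22 = 22/22 = 1, a_6 = floor((16 + 16)/1) = 32.
  m_7 = 1*32 - 16 = 16, d_7 = (278 - 16^2)/1 = 22/1 = 22: (m_7, d_7) = (m_1, d_1) = (16, 22), so from here the quotients repeat a_1, ..., a_6; the period length is 6.
Hence the expansion of sqrt(278) is a_0 = 16 followed by the repeating block 1, 2, 16, 2, 1, 32 (period 6).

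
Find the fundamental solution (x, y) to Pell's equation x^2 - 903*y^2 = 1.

First expand sqrt(903) as a continued fraction. With x_i = (sqrt(903) + m_i)/d_i and (m_0, d_0) = (0, 1): a_0 = floor(sqrt(903)) = 30, since 30^2 = 900 <= 903 < 961 = 31^2.
Iterate m_{i+1} = d_i*a_i - m_i, d_{i+1} = (903 - m_{i+1}^2)/d_i, a_{i+1} = floor((a_0 + m_{i+1})/d_{i+1}):
  m_1 = 1*30 - 0 = 30, d_1 = (903 - 30^2)/1 = 3/1 = 3, a_1 = floor((30 + 30)/3) = 20.
  m_2 = 3*20 - 30 = 30, d_2 = (903 - 30^2)/3 = 3/3 = 1, a_2 = floor((30 + 30)/1) = 60.
  m_3 = 1*60 - 30 = 30, d_3 = (903 - 30^2)/1 = 3/1 = 3: (m_3, d_3) = (m_1, d_1) = (30, 3), so from here the quotients repeat a_1, a_2; the period length is 2.
So sqrt(903) = [30; (20, 60)] with period length k = 2.
k is even, so the fundamental solution of x^2 - 903y^2 = 1 is (p_{k-1}, q_{k-1}) = (p_1, q_1); compute convergents through index 1.
Convergents (p_i = a_i*p_{i-1} + p_{i-2}, q_i = a_i*q_{i-1} + q_{i-2} with p_{-2}=0, p_{-1}=1, q_{-2}=1, q_{-1}=0):
  i=0: a_0=30, p_0 = 30*1 + 0 = 30, q_0 = 30*0 + 1 = 1.
  i=1: a_1=20, p_1 = 20*30 + 1 = 601, q_1 = 20*1 + 0 = 20.
Check: 601^2 - 903*20^2 = 361201 - 361200 = 1, so (x, y) = (601, 20) solves the equation, and by the theorem it is the least positive solution.

(x, y) = (601, 20)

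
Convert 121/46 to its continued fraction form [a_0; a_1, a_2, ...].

Run the Euclidean algorithm on 121 and 46; the successive quotients are the partial quotients a_0, a_1, ... (each step inverts the fractional part left over by the previous one):
  121 = 2*46 + 29, so a_0 = 2.
  46 = 1*29 + 17, so a_1 = 1.
  29 = 1*17 + 12, so a_2 = 1.
  17 = 1*12 + 5, so a_3 = 1.
  12 = 2*5 + 2, so a_4 = 2.
  5 = 2*2 + 1, so a_5 = 2.
  2 = 2*1 + 0, so a_6 = 2.
The remainder reaches 0 after 7 divisions, so the expansion has 7 partial quotients, read off in order.

[2; 1, 1, 1, 2, 2, 2]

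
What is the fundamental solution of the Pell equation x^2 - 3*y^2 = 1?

(x, y) = (2, 1)

First expand sqrt(3) as a continued fraction. With x_i = (sqrt(3) + m_i)/d_i and (m_0, d_0) = (0, 1): a_0 = floor(sqrt(3)) = 1, since 1^2 = 1 <= 3 < 4 = 2^2.
Iterate m_{i+1} = d_i*a_i - m_i, d_{i+1} = (3 - m_{i+1}^2)/d_i, a_{i+1} = floor((a_0 + m_{i+1})/d_{i+1}):
  m_1 = 1*1 - 0 = 1, d_1 = (3 - 1^2)/1 = 2/1 = 2, a_1 = floor((1 + 1)/2) = 1.
  m_2 = 2*1 - 1 = 1, d_2 = (3 - 1^2)/2 = 2/2 = 1, a_2 = floor((1 + 1)/1) = 2.
  m_3 = 1*2 - 1 = 1, d_3 = (3 - 1^2)/1 = 2/1 = 2: (m_3, d_3) = (m_1, d_1) = (1, 2), so from here the quotients repeat a_1, a_2; the period length is 2.
So sqrt(3) = [1; (1, 2)] with period length k = 2.
k is even, so the fundamental solution of x^2 - 3y^2 = 1 is (p_{k-1}, q_{k-1}) = (p_1, q_1); compute convergents through index 1.
Convergents (p_i = a_i*p_{i-1} + p_{i-2}, q_i = a_i*q_{i-1} + q_{i-2} with p_{-2}=0, p_{-1}=1, q_{-2}=1, q_{-1}=0):
  i=0: a_0=1, p_0 = 1*1 + 0 = 1, q_0 = 1*0 + 1 = 1.
  i=1: a_1=1, p_1 = 1*1 + 1 = 2, q_1 = 1*1 + 0 = 1.
Check: 2^2 - 3*1^2 = 4 - 3 = 1, so (x, y) = (2, 1) solves the equation, and by the theorem it is the least positive solution.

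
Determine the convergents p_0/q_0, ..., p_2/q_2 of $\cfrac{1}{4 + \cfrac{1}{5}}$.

0/1, 1/4, 5/21

Using the convergent recurrence p_i = a_i*p_{i-1} + p_{i-2}, q_i = a_i*q_{i-1} + q_{i-2} with p_{-2}=0, p_{-1}=1, q_{-2}=1, q_{-1}=0:
  i=0: a_0=0, p_0 = 0*1 + 0 = 0, q_0 = 0*0 + 1 = 1.
  i=1: a_1=4, p_1 = 4*0 + 1 = 1, q_1 = 4*1 + 0 = 4.
  i=2: a_2=5, p_2 = 5*1 + 0 = 5, q_2 = 5*4 + 1 = 21.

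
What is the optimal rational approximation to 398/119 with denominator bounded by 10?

10/3

Expand x = 398/119 as a continued fraction with the Euclidean algorithm:
  398 = 3*119 + 41, so a_0 = 3.
  119 = 2*41 + 37, so a_1 = 2.
  41 = 1*37 + 4, so a_2 = 1.
  37 = 9*4 + 1, so a_3 = 9.
  4 = 4*1 + 0, so a_4 = 4.
so x = [3; 2, 1, 9, 4].
Convergents (p_i = a_i*p_{i-1} + p_{i-2}, q_i = a_i*q_{i-1} + q_{i-2} with p_{-2}=0, p_{-1}=1, q_{-2}=1, q_{-1}=0), until the denominator exceeds 10:
  i=0: a_0=3, p_0 = 3*1 + 0 = 3, q_0 = 3*0 + 1 = 1.
  i=1: a_1=2, p_1 = 2*3 + 1 = 7, q_1 = 2*1 + 0 = 2.
  i=2: a_2=1, p_2 = 1*7 + 3 = 10, q_2 = 1*2 + 1 = 3.
  i=3: a_3=9, p_3 = 9*10 + 7 = 97, q_3 = 9*3 + 2 = 29.
q_3 = 29 > 10, so the last convergent with denominator <= 10 is p_2/q_2 = 10/3.
The closest fraction with denominator <= 10 is either p_2/q_2 or the intermediate fraction (k*p_2 + p_1)/(k*q_2 + q_1) with the largest k >= 1 whose denominator stays <= 10; these approach x as k grows, and every other convergent or intermediate fraction in range is farther away.
Largest k: floor((10 - q_1)/q_2) = floor((10 - 2)/3) = 2.
That gives (2*10 + 7)/(2*3 + 2) = 27/8.
Compare the errors: |x - 10/3| = |398*3 - 10*119|/(119*3) = 4/357, and |x - 27/8| = |398*8 - 27*119|/(119*8) = 29/952.
Cross-multiplying, 4*952 = 3808 < 10353 = 29*357, so 4/357 is smaller: the convergent 10/3 is closer to x than 27/8.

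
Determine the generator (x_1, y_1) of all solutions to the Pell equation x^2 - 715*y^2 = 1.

(x, y) = (75646, 2829)

First expand sqrt(715) as a continued fraction. With x_i = (sqrt(715) + m_i)/d_i and (m_0, d_0) = (0, 1): a_0 = floor(sqrt(715)) = 26, since 26^2 = 676 <= 715 < 729 = 27^2.
Iterate m_{i+1} = d_i*a_i - m_i, d_{i+1} = (715 - m_{i+1}^2)/d_i, a_{i+1} = floor((a_0 + m_{i+1})/d_{i+1}):
  m_1 = 1*26 - 0 = 26, d_1 = (715 - 26^2)/1 = 39/1 = 39, a_1 = floor((26 + 26)/39) = 1.
  m_2 = 39*1 - 26 = 13, d_2 = (715 - 13^2)/39 = 546/39 = 14, a_2 = floor((26 + 13)/14) = 2.
  m_3 = 14*2 - 13 = 15, d_3 = (715 - 15^2)/14 = 490/14 = 35, a_3 = floor((26 + 15)/35) = 1.
  m_4 = 35*1 - 15 = 20, d_4 = (715 - 20^2)/35 = 315/35 = 9, a_4 = floor((26 + 20)/9) = 5.
  m_5 = 9*5 - 20 = 25, d_5 = (715 - 25^2)/9 = 90/9 = 10, a_5 = floor((26 + 25)/10) = 5.
  m_6 = 10*5 - 25 = 25, d_6 = (715 - 25^2)/10 = 90/10 = 9, a_6 = floor((26 + 25)/9) = 5.
  m_7 = 9*5 - 25 = 20, d_7 = (715 - 20^2)/9 = 315/9 = 35, a_7 = floor((26 + 20)/35) = 1.
  m_8 = 35*1 - 20 = 15, d_8 = (715 - 15^2)/35 = 490/35 = 14, a_8 = floor((26 + 15)/14) = 2.
  m_9 = 14*2 - 15 = 13, d_9 = (715 - 13^2)/14 = 546/14 = 39, a_9 = floor((26 + 13)/39) = 1.
  m_10 = 39*1 - 13 = 26, d_10 = (715 - 26^2)/39 = 39/39 = 1, a_10 = floor((26 + 26)/1) = 52.
  m_11 = 1*52 - 26 = 26, d_11 = (715 - 26^2)/1 = 39/1 = 39: (m_11, d_11) = (m_1, d_1) = (26, 39), so from here the quotients repeat a_1, ..., a_10; the period length is 10.
So sqrt(715) = [26; (1, 2, 1, 5, 5, 5, 1, 2, 1, 52)] with period length k = 10.
k is even, so the fundamental solution of x^2 - 715y^2 = 1 is (p_{k-1}, q_{k-1}) = (p_9, q_9); compute convergents through index 9.
Convergents (p_i = a_i*p_{i-1} + p_{i-2}, q_i = a_i*q_{i-1} + q_{i-2} with p_{-2}=0, p_{-1}=1, q_{-2}=1, q_{-1}=0):
  i=0: a_0=26, p_0 = 26*1 + 0 = 26, q_0 = 26*0 + 1 = 1.
  i=1: a_1=1, p_1 = 1*26 + 1 = 27, q_1 = 1*1 + 0 = 1.
  i=2: a_2=2, p_2 = 2*27 + 26 = 80, q_2 = 2*1 + 1 = 3.
  i=3: a_3=1, p_3 = 1*80 + 27 = 107, q_3 = 1*3 + 1 = 4.
  i=4: a_4=5, p_4 = 5*107 + 80 = 615, q_4 = 5*4 + 3 = 23.
  i=5: a_5=5, p_5 = 5*615 + 107 = 3182, q_5 = 5*23 + 4 = 119.
  i=6: a_6=5, p_6 = 5*3182 + 615 = 16525, q_6 = 5*119 + 23 = 618.
  i=7: a_7=1, p_7 = 1*16525 + 3182 = 19707, q_7 = 1*618 + 119 = 737.
  i=8: a_8=2, p_8 = 2*19707 + 16525 = 55939, q_8 = 2*737 + 618 = 2092.
  i=9: a_9=1, p_9 = 1*55939 + 19707 = 75646, q_9 = 1*2092 + 737 = 2829.
Check: 75646^2 - 715*2829^2 = 5722317316 - 5722317315 = 1, so (x, y) = (75646, 2829) solves the equation, and by the theorem it is the least positive solution.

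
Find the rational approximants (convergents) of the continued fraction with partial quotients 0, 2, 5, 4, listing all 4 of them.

0/1, 1/2, 5/11, 21/46

Using the convergent recurrence p_i = a_i*p_{i-1} + p_{i-2}, q_i = a_i*q_{i-1} + q_{i-2} with p_{-2}=0, p_{-1}=1, q_{-2}=1, q_{-1}=0:
  i=0: a_0=0, p_0 = 0*1 + 0 = 0, q_0 = 0*0 + 1 = 1.
  i=1: a_1=2, p_1 = 2*0 + 1 = 1, q_1 = 2*1 + 0 = 2.
  i=2: a_2=5, p_2 = 5*1 + 0 = 5, q_2 = 5*2 + 1 = 11.
  i=3: a_3=4, p_3 = 4*5 + 1 = 21, q_3 = 4*11 + 2 = 46.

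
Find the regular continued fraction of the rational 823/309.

[2; 1, 1, 1, 33, 1, 2]

Run the Euclidean algorithm on 823 and 309; the successive quotients are the partial quotients a_0, a_1, ... (each step inverts the fractional part left over by the previous one):
  823 = 2*309 + 205, so a_0 = 2.
  309 = 1*205 + 104, so a_1 = 1.
  205 = 1*104 + 101, so a_2 = 1.
  104 = 1*101 + 3, so a_3 = 1.
  101 = 33*3 + 2, so a_4 = 33.
  3 = 1*2 + 1, so a_5 = 1.
  2 = 2*1 + 0, so a_6 = 2.
The remainder reaches 0 after 7 divisions, so the expansion has 7 partial quotients, read off in order.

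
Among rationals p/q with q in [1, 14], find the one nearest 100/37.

27/10

Expand x = 100/37 as a continued fraction with the Euclidean algorithm:
  100 = 2*37 + 26, so a_0 = 2.
  37 = 1*26 + 11, so a_1 = 1.
  26 = 2*11 + 4, so a_2 = 2.
  11 = 2*4 + 3, so a_3 = 2.
  4 = 1*3 + 1, so a_4 = 1.
  3 = 3*1 + 0, so a_5 = 3.
so x = [2; 1, 2, 2, 1, 3].
Convergents (p_i = a_i*p_{i-1} + p_{i-2}, q_i = a_i*q_{i-1} + q_{i-2} with p_{-2}=0, p_{-1}=1, q_{-2}=1, q_{-1}=0), until the denominator exceeds 14:
  i=0: a_0=2, p_0 = 2*1 + 0 = 2, q_0 = 2*0 + 1 = 1.
  i=1: a_1=1, p_1 = 1*2 + 1 = 3, q_1 = 1*1 + 0 = 1.
  i=2: a_2=2, p_2 = 2*3 + 2 = 8, q_2 = 2*1 + 1 = 3.
  i=3: a_3=2, p_3 = 2*8 + 3 = 19, q_3 = 2*3 + 1 = 7.
  i=4: a_4=1, p_4 = 1*19 + 8 = 27, q_4 = 1*7 + 3 = 10.
  i=5: a_5=3, p_5 = 3*27 + 19 = 100, q_5 = 3*10 + 7 = 37.
q_5 = 37 > 14, so the last convergent with denominator <= 14 is p_4/q_4 = 27/10.
The closest fraction with denominator <= 14 is either p_4/q_4 or the intermediate fraction (k*p_4 + p_3)/(k*q_4 + q_3) with the largest k >= 1 whose denominator stays <= 14; these approach x as k grows, and every other convergent or intermediate fraction in range is farther away.
Largest k: floor((14 - q_3)/q_4) = floor((14 - 7)/10) = 0.
Since k = 0, no intermediate fraction beyond p_4/q_4 has denominator <= 14, so the convergent 27/10 is the closest (its error is |100*10 - 27*37|/(37*10) = 1/370).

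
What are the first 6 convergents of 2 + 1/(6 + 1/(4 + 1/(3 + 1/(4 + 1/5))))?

2/1, 13/6, 54/25, 175/81, 754/349, 3945/1826

Using the convergent recurrence p_i = a_i*p_{i-1} + p_{i-2}, q_i = a_i*q_{i-1} + q_{i-2} with p_{-2}=0, p_{-1}=1, q_{-2}=1, q_{-1}=0:
  i=0: a_0=2, p_0 = 2*1 + 0 = 2, q_0 = 2*0 + 1 = 1.
  i=1: a_1=6, p_1 = 6*2 + 1 = 13, q_1 = 6*1 + 0 = 6.
  i=2: a_2=4, p_2 = 4*13 + 2 = 54, q_2 = 4*6 + 1 = 25.
  i=3: a_3=3, p_3 = 3*54 + 13 = 175, q_3 = 3*25 + 6 = 81.
  i=4: a_4=4, p_4 = 4*175 + 54 = 754, q_4 = 4*81 + 25 = 349.
  i=5: a_5=5, p_5 = 5*754 + 175 = 3945, q_5 = 5*349 + 81 = 1826.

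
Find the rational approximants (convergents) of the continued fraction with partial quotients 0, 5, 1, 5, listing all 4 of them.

Using the convergent recurrence p_i = a_i*p_{i-1} + p_{i-2}, q_i = a_i*q_{i-1} + q_{i-2} with p_{-2}=0, p_{-1}=1, q_{-2}=1, q_{-1}=0:
  i=0: a_0=0, p_0 = 0*1 + 0 = 0, q_0 = 0*0 + 1 = 1.
  i=1: a_1=5, p_1 = 5*0 + 1 = 1, q_1 = 5*1 + 0 = 5.
  i=2: a_2=1, p_2 = 1*1 + 0 = 1, q_2 = 1*5 + 1 = 6.
  i=3: a_3=5, p_3 = 5*1 + 1 = 6, q_3 = 5*6 + 5 = 35.

0/1, 1/5, 1/6, 6/35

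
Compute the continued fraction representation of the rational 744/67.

[11; 9, 1, 1, 3]

Run the Euclidean algorithm on 744 and 67; the successive quotients are the partial quotients a_0, a_1, ... (each step inverts the fractional part left over by the previous one):
  744 = 11*67 + 7, so a_0 = 11.
  67 = 9*7 + 4, so a_1 = 9.
  7 = 1*4 + 3, so a_2 = 1.
  4 = 1*3 + 1, so a_3 = 1.
  3 = 3*1 + 0, so a_4 = 3.
The remainder reaches 0 after 5 divisions, so the expansion has 5 partial quotients, read off in order.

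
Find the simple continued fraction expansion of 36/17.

Run the Euclidean algorithm on 36 and 17; the successive quotients are the partial quotients a_0, a_1, ... (each step inverts the fractional part left over by the previous one):
  36 = 2*17 + 2, so a_0 = 2.
  17 = 8*2 + 1, so a_1 = 8.
  2 = 2*1 + 0, so a_2 = 2.
The remainder reaches 0 after 3 divisions, so the expansion has 3 partial quotients, read off in order.

[2; 8, 2]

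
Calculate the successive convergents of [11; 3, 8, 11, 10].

11/1, 34/3, 283/25, 3147/278, 31753/2805

Using the convergent recurrence p_i = a_i*p_{i-1} + p_{i-2}, q_i = a_i*q_{i-1} + q_{i-2} with p_{-2}=0, p_{-1}=1, q_{-2}=1, q_{-1}=0:
  i=0: a_0=11, p_0 = 11*1 + 0 = 11, q_0 = 11*0 + 1 = 1.
  i=1: a_1=3, p_1 = 3*11 + 1 = 34, q_1 = 3*1 + 0 = 3.
  i=2: a_2=8, p_2 = 8*34 + 11 = 283, q_2 = 8*3 + 1 = 25.
  i=3: a_3=11, p_3 = 11*283 + 34 = 3147, q_3 = 11*25 + 3 = 278.
  i=4: a_4=10, p_4 = 10*3147 + 283 = 31753, q_4 = 10*278 + 25 = 2805.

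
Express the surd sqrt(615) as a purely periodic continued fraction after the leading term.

[24; (1, 3, 1, 48)]

Write x_i = (sqrt(615) + m_i)/d_i with (m_0, d_0) = (0, 1). a_0 = floor(sqrt(615)) = 24, since 24^2 = 576 <= 615 < 625 = 25^2.
Iterate m_{i+1} = d_i*a_i - m_i, d_{i+1} = (615 - m_{i+1}^2)/d_i, a_{i+1} = floor((a_0 + m_{i+1})/d_{i+1}):
  m_1 = 1*24 - 0 = 24, d_1 = (615 - 24^2)/1 = 39/1 = 39, a_1 = floor((24 + 24)/39) = 1.
  m_2 = 39*1 - 24 = 15, d_2 = (615 - 15^2)/39 = 390/39 = 10, a_2 = floor((24 + 15)/10) = 3.
  m_3 = 10*3 - 15 = 15, d_3 = (615 - 15^2)/10 = 390/10 = 39, a_3 = floor((24 + 15)/39) = 1.
  m_4 = 39*1 - 15 = 24, d_4 = (615 - 24^2)/39 = 39/39 = 1, a_4 = floor((24 + 24)/1) = 48.
  m_5 = 1*48 - 24 = 24, d_5 = (615 - 24^2)/1 = 39/1 = 39: (m_5, d_5) = (m_1, d_1) = (24, 39), so from here the quotients repeat a_1, ..., a_4; the period length is 4.
Hence the expansion of sqrt(615) is a_0 = 24 followed by the repeating block 1, 3, 1, 48 (period 4).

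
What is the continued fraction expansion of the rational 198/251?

Run the Euclidean algorithm on 198 and 251; the successive quotients are the partial quotients a_0, a_1, ... (each step inverts the fractional part left over by the previous one):
  198 = 0*251 + 198, so a_0 = 0.
  251 = 1*198 + 53, so a_1 = 1.
  198 = 3*53 + 39, so a_2 = 3.
  53 = 1*39 + 14, so a_3 = 1.
  39 = 2*14 + 11, so a_4 = 2.
  14 = 1*11 + 3, so a_5 = 1.
  11 = 3*3 + 2, so a_6 = 3.
  3 = 1*2 + 1, so a_7 = 1.
  2 = 2*1 + 0, so a_8 = 2.
The remainder reaches 0 after 9 divisions, so the expansion has 9 partial quotients, read off in order.

[0; 1, 3, 1, 2, 1, 3, 1, 2]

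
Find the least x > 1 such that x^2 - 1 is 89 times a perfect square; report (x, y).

(x, y) = (500001, 53000)

First expand sqrt(89) as a continued fraction. With x_i = (sqrt(89) + m_i)/d_i and (m_0, d_0) = (0, 1): a_0 = floor(sqrt(89)) = 9, since 9^2 = 81 <= 89 < 100 = 10^2.
Iterate m_{i+1} = d_i*a_i - m_i, d_{i+1} = (89 - m_{i+1}^2)/d_i, a_{i+1} = floor((a_0 + m_{i+1})/d_{i+1}):
  m_1 = 1*9 - 0 = 9, d_1 = (89 - 9^2)/1 = 8/1 = 8, a_1 = floor((9 + 9)/8) = 2.
  m_2 = 8*2 - 9 = 7, d_2 = (89 - 7^2)/8 = 40/8 = 5, a_2 = floor((9 + 7)/5) = 3.
  m_3 = 5*3 - 7 = 8, d_3 = (89 - 8^2)/5 = 25/5 = 5, a_3 = floor((9 + 8)/5) = 3.
  m_4 = 5*3 - 8 = 7, d_4 = (89 - 7^2)/5 = 40/5 = 8, a_4 = floor((9 + 7)/8) = 2.
  m_5 = 8*2 - 7 = 9, d_5 = (89 - 9^2)/8 = 8/8 = 1, a_5 = floor((9 + 9)/1) = 18.
  m_6 = 1*18 - 9 = 9, d_6 = (89 - 9^2)/1 = 8/1 = 8: (m_6, d_6) = (m_1, d_1) = (9, 8), so from here the quotients repeat a_1, ..., a_5; the period length is 5.
So sqrt(89) = [9; (2, 3, 3, 2, 18)] with period length k = 5.
k is odd, so (p_{k-1}, q_{k-1}) only solves x^2 - 89y^2 = -1 and the fundamental solution of x^2 - 89y^2 = 1 is (p_{2k-1}, q_{2k-1}) = (p_9, q_9); compute convergents through index 9, running through the period twice.
Convergents (p_i = a_i*p_{i-1} + p_{i-2}, q_i = a_i*q_{i-1} + q_{i-2} with p_{-2}=0, p_{-1}=1, q_{-2}=1, q_{-1}=0):
  i=0: a_0=9, p_0 = 9*1 + 0 = 9, q_0 = 9*0 + 1 = 1.
  i=1: a_1=2, p_1 = 2*9 + 1 = 19, q_1 = 2*1 + 0 = 2.
  i=2: a_2=3, p_2 = 3*19 + 9 = 66, q_2 = 3*2 + 1 = 7.
  i=3: a_3=3, p_3 = 3*66 + 19 = 217, q_3 = 3*7 + 2 = 23.
  i=4: a_4=2, p_4 = 2*217 + 66 = 500, q_4 = 2*23 + 7 = 53.
  i=5: a_5=18, p_5 = 18*500 + 217 = 9217, q_5 = 18*53 + 23 = 977.
  i=6: a_6=2, p_6 = 2*9217 + 500 = 18934, q_6 = 2*977 + 53 = 2007.
  i=7: a_7=3, p_7 = 3*18934 + 9217 = 66019, q_7 = 3*2007 + 977 = 6998.
  i=8: a_8=3, p_8 = 3*66019 + 18934 = 216991, q_8 = 3*6998 + 2007 = 23001.
  i=9: a_9=2, p_9 = 2*216991 + 66019 = 500001, q_9 = 2*23001 + 6998 = 53000.
Indeed p_4^2 - 89*q_4^2 = 250000 - 250001 = -1, not +1.
Check: 500001^2 - 89*53000^2 = 250001000001 - 250001000000 = 1, so (x, y) = (500001, 53000) solves the equation, and by the theorem it is the least positive solution.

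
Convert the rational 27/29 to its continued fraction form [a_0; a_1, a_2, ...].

[0; 1, 13, 2]

Run the Euclidean algorithm on 27 and 29; the successive quotients are the partial quotients a_0, a_1, ... (each step inverts the fractional part left over by the previous one):
  27 = 0*29 + 27, so a_0 = 0.
  29 = 1*27 + 2, so a_1 = 1.
  27 = 13*2 + 1, so a_2 = 13.
  2 = 2*1 + 0, so a_3 = 2.
The remainder reaches 0 after 4 divisions, so the expansion has 4 partial quotients, read off in order.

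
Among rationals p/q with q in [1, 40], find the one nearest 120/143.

26/31

Expand x = 120/143 as a continued fraction with the Euclidean algorithm:
  120 = 0*143 + 120, so a_0 = 0.
  143 = 1*120 + 23, so a_1 = 1.
  120 = 5*23 + 5, so a_2 = 5.
  23 = 4*5 + 3, so a_3 = 4.
  5 = 1*3 + 2, so a_4 = 1.
  3 = 1*2 + 1, so a_5 = 1.
  2 = 2*1 + 0, so a_6 = 2.
so x = [0; 1, 5, 4, 1, 1, 2].
Convergents (p_i = a_i*p_{i-1} + p_{i-2}, q_i = a_i*q_{i-1} + q_{i-2} with p_{-2}=0, p_{-1}=1, q_{-2}=1, q_{-1}=0), until the denominator exceeds 40:
  i=0: a_0=0, p_0 = 0*1 + 0 = 0, q_0 = 0*0 + 1 = 1.
  i=1: a_1=1, p_1 = 1*0 + 1 = 1, q_1 = 1*1 + 0 = 1.
  i=2: a_2=5, p_2 = 5*1 + 0 = 5, q_2 = 5*1 + 1 = 6.
  i=3: a_3=4, p_3 = 4*5 + 1 = 21, q_3 = 4*6 + 1 = 25.
  i=4: a_4=1, p_4 = 1*21 + 5 = 26, q_4 = 1*25 + 6 = 31.
  i=5: a_5=1, p_5 = 1*26 + 21 = 47, q_5 = 1*31 + 25 = 56.
q_5 = 56 > 40, so the last convergent with denominator <= 40 is p_4/q_4 = 26/31.
The closest fraction with denominator <= 40 is either p_4/q_4 or the intermediate fraction (k*p_4 + p_3)/(k*q_4 + q_3) with the largest k >= 1 whose denominator stays <= 40; these approach x as k grows, and every other convergent or intermediate fraction in range is farther away.
Largest k: floor((40 - q_3)/q_4) = floor((40 - 25)/31) = 0.
Since k = 0, no intermediate fraction beyond p_4/q_4 has denominator <= 40, so the convergent 26/31 is the closest (its error is |120*31 - 26*143|/(143*31) = 2/4433).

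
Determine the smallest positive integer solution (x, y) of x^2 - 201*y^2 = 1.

First expand sqrt(201) as a continued fraction. With x_i = (sqrt(201) + m_i)/d_i and (m_0, d_0) = (0, 1): a_0 = floor(sqrt(201)) = 14, since 14^2 = 196 <= 201 < 225 = 15^2.
Iterate m_{i+1} = d_i*a_i - m_i, d_{i+1} = (201 - m_{i+1}^2)/d_i, a_{i+1} = floor((a_0 + m_{i+1})/d_{i+1}):
  m_1 = 1*14 - 0 = 14, d_1 = (201 - 14^2)/1 = 5/1 = 5, a_1 = floor((14 + 14)/5) = 5.
  m_2 = 5*5 - 14 = 11, d_2 = (201 - 11^2)/5 = 80/5 = 16, a_2 = floor((14 + 11)/16) = 1.
  m_3 = 16*1 - 11 = 5, d_3 = (201 - 5^2)/16 = 176/16 = 11, a_3 = floor((14 + 5)/11) = 1.
  m_4 = 11*1 - 5 = 6, d_4 = (201 - 6^2)/11 = 165/11 = 15, a_4 = floor((14 + 6)/15) = 1.
  m_5 = 15*1 - 6 = 9, d_5 = (201 - 9^2)/15 = 120/15 = 8, a_5 = floor((14 + 9)/8) = 2.
  m_6 = 8*2 - 9 = 7, d_6 = (201 - 7^2)/8 = 152/8 = 19, a_6 = floor((14 + 7)/19) = 1.
  m_7 = 19*1 - 7 = 12, d_7 = (201 - 12^2)/19 = 57/19 = 3, a_7 = floor((14 + 12)/3) = 8.
  m_8 = 3*8 - 12 = 12, d_8 = (201 - 12^2)/3 = 57/3 = 19, a_8 = floor((14 + 12)/19) = 1.
  m_9 = 19*1 - 12 = 7, d_9 = (201 - 7^2)/19 = 152/19 = 8, a_9 = floor((14 + 7)/8) = 2.
  m_10 = 8*2 - 7 = 9, d_10 = (201 - 9^2)/8 = 120/8 = 15, a_10 = floor((14 + 9)/15) = 1.
  m_11 = 15*1 - 9 = 6, d_11 = (201 - 6^2)/15 = 165/15 = 11, a_11 = floor((14 + 6)/11) = 1.
  m_12 = 11*1 - 6 = 5, d_12 = (201 - 5^2)/11 = 176/11 = 16, a_12 = floor((14 + 5)/16) = 1.
  m_13 = 16*1 - 5 = 11, d_13 = (201 - 11^2)/16 = 80/16 = 5, a_13 = floor((14 + 11)/5) = 5.
  m_14 = 5*5 - 11 = 14, d_14 = (201 - 14^2)/5 = 5/5 = 1, a_14 = floor((14 + 14)/1) = 28.
  m_15 = 1*28 - 14 = 14, d_15 = (201 - 14^2)/1 = 5/1 = 5: (m_15, d_15) = (m_1, d_1) = (14, 5), so from here the quotients repeat a_1, ..., a_14; the period length is 14.
So sqrt(201) = [14; (5, 1, 1, 1, 2, 1, 8, 1, 2, 1, 1, 1, 5, 28)] with period length k = 14.
k is even, so the fundamental solution of x^2 - 201y^2 = 1 is (p_{k-1}, q_{k-1}) = (p_13, q_13); compute convergents through index 13.
Convergents (p_i = a_i*p_{i-1} + p_{i-2}, q_i = a_i*q_{i-1} + q_{i-2} with p_{-2}=0, p_{-1}=1, q_{-2}=1, q_{-1}=0):
  i=0: a_0=14, p_0 = 14*1 + 0 = 14, q_0 = 14*0 + 1 = 1.
  i=1: a_1=5, p_1 = 5*14 + 1 = 71, q_1 = 5*1 + 0 = 5.
  i=2: a_2=1, p_2 = 1*71 + 14 = 85, q_2 = 1*5 + 1 = 6.
  i=3: a_3=1, p_3 = 1*85 + 71 = 156, q_3 = 1*6 + 5 = 11.
  i=4: a_4=1, p_4 = 1*156 + 85 = 241, q_4 = 1*11 + 6 = 17.
  i=5: a_5=2, p_5 = 2*241 + 156 = 638, q_5 = 2*17 + 11 = 45.
  i=6: a_6=1, p_6 = 1*638 + 241 = 879, q_6 = 1*45 + 17 = 62.
  i=7: a_7=8, p_7 = 8*879 + 638 = 7670, q_7 = 8*62 + 45 = 541.
  i=8: a_8=1, p_8 = 1*7670 + 879 = 8549, q_8 = 1*541 + 62 = 603.
  i=9: a_9=2, p_9 = 2*8549 + 7670 = 24768, q_9 = 2*603 + 541 = 1747.
  i=10: a_10=1, p_10 = 1*24768 + 8549 = 33317, q_10 = 1*1747 + 603 = 2350.
  i=11: a_11=1, p_11 = 1*33317 + 24768 = 58085, q_11 = 1*2350 + 1747 = 4097.
  i=12: a_12=1, p_12 = 1*58085 + 33317 = 91402, q_12 = 1*4097 + 2350 = 6447.
  i=13: a_13=5, p_13 = 5*91402 + 58085 = 515095, q_13 = 5*6447 + 4097 = 36332.
Check: 515095^2 - 201*36332^2 = 265322859025 - 265322859024 = 1, so (x, y) = (515095, 36332) solves the equation, and by the theorem it is the least positive solution.

(x, y) = (515095, 36332)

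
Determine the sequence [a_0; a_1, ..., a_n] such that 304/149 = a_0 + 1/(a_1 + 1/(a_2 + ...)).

Run the Euclidean algorithm on 304 and 149; the successive quotients are the partial quotients a_0, a_1, ... (each step inverts the fractional part left over by the previous one):
  304 = 2*149 + 6, so a_0 = 2.
  149 = 24*6 + 5, so a_1 = 24.
  6 = 1*5 + 1, so a_2 = 1.
  5 = 5*1 + 0, so a_3 = 5.
The remainder reaches 0 after 4 divisions, so the expansion has 4 partial quotients, read off in order.

[2; 24, 1, 5]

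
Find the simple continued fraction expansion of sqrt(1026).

[32; (32, 64)]

Write x_i = (sqrt(1026) + m_i)/d_i with (m_0, d_0) = (0, 1). a_0 = floor(sqrt(1026)) = 32, since 32^2 = 1024 <= 1026 < 1089 = 33^2.
Iterate m_{i+1} = d_i*a_i - m_i, d_{i+1} = (1026 - m_{i+1}^2)/d_i, a_{i+1} = floor((a_0 + m_{i+1})/d_{i+1}):
  m_1 = 1*32 - 0 = 32, d_1 = (1026 - 32^2)/1 = 2/1 = 2, a_1 = floor((32 + 32)/2) = 32.
  m_2 = 2*32 - 32 = 32, d_2 = (1026 - 32^2)/2 = 2/2 = 1, a_2 = floor((32 + 32)/1) = 64.
  m_3 = 1*64 - 32 = 32, d_3 = (1026 - 32^2)/1 = 2/1 = 2: (m_3, d_3) = (m_1, d_1) = (32, 2), so from here the quotients repeat a_1, a_2; the period length is 2.
Hence the expansion of sqrt(1026) is a_0 = 32 followed by the repeating block 32, 64 (period 2).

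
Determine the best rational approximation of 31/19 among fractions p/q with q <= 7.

Expand x = 31/19 as a continued fraction with the Euclidean algorithm:
  31 = 1*19 + 12, so a_0 = 1.
  19 = 1*12 + 7, so a_1 = 1.
  12 = 1*7 + 5, so a_2 = 1.
  7 = 1*5 + 2, so a_3 = 1.
  5 = 2*2 + 1, so a_4 = 2.
  2 = 2*1 + 0, so a_5 = 2.
so x = [1; 1, 1, 1, 2, 2].
Convergents (p_i = a_i*p_{i-1} + p_{i-2}, q_i = a_i*q_{i-1} + q_{i-2} with p_{-2}=0, p_{-1}=1, q_{-2}=1, q_{-1}=0), until the denominator exceeds 7:
  i=0: a_0=1, p_0 = 1*1 + 0 = 1, q_0 = 1*0 + 1 = 1.
  i=1: a_1=1, p_1 = 1*1 + 1 = 2, q_1 = 1*1 + 0 = 1.
  i=2: a_2=1, p_2 = 1*2 + 1 = 3, q_2 = 1*1 + 1 = 2.
  i=3: a_3=1, p_3 = 1*3 + 2 = 5, q_3 = 1*2 + 1 = 3.
  i=4: a_4=2, p_4 = 2*5 + 3 = 13, q_4 = 2*3 + 2 = 8.
q_4 = 8 > 7, so the last convergent with denominator <= 7 is p_3/q_3 = 5/3.
The closest fraction with denominator <= 7 is either p_3/q_3 or the intermediate fraction (k*p_3 + p_2)/(k*q_3 + q_2) with the largest k >= 1 whose denominator stays <= 7; these approach x as k grows, and every other convergent or intermediate fraction in range is farther away.
Largest k: floor((7 - q_2)/q_3) = floor((7 - 2)/3) = 1.
That gives (1*5 + 3)/(1*3 + 2) = 8/5.
Compare the errors: |x - 5/3| = |31*3 - 5*19|/(19*3) = 2/57, and |x - 8/5| = |31*5 - 8*19|/(19*5) = 3/95.
Cross-multiplying, 3*57 = 171 < 190 = 2*95, so 3/95 is smaller: the intermediate fraction 8/5 is closer to x than 5/3.

8/5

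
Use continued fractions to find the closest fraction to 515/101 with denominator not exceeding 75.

362/71

Expand x = 515/101 as a continued fraction with the Euclidean algorithm:
  515 = 5*101 + 10, so a_0 = 5.
  101 = 10*10 + 1, so a_1 = 10.
  10 = 10*1 + 0, so a_2 = 10.
so x = [5; 10, 10].
Convergents (p_i = a_i*p_{i-1} + p_{i-2}, q_i = a_i*q_{i-1} + q_{i-2} with p_{-2}=0, p_{-1}=1, q_{-2}=1, q_{-1}=0), until the denominator exceeds 75:
  i=0: a_0=5, p_0 = 5*1 + 0 = 5, q_0 = 5*0 + 1 = 1.
  i=1: a_1=10, p_1 = 10*5 + 1 = 51, q_1 = 10*1 + 0 = 10.
  i=2: a_2=10, p_2 = 10*51 + 5 = 515, q_2 = 10*10 + 1 = 101.
q_2 = 101 > 75, so the last convergent with denominator <= 75 is p_1/q_1 = 51/10.
The closest fraction with denominator <= 75 is either p_1/q_1 or the intermediate fraction (k*p_1 + p_0)/(k*q_1 + q_0) with the largest k >= 1 whose denominator stays <= 75; these approach x as k grows, and every other convergent or intermediate fraction in range is farther away.
Largest k: floor((75 - q_0)/q_1) = floor((75 - 1)/10) = 7.
That gives (7*51 + 5)/(7*10 + 1) = 362/71.
Compare the errors: |x - 51/10| = |515*10 - 51*101|/(101*10) = 1/1010, and |x - 362/71| = |515*71 - 362*101|/(101*71) = 3/7171.
Cross-multiplying, 3*1010 = 3030 < 7171 = 1*7171, so 3/7171 is smaller: the intermediate fraction 362/71 is closer to x than 51/10.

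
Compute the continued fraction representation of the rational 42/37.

[1; 7, 2, 2]

Run the Euclidean algorithm on 42 and 37; the successive quotients are the partial quotients a_0, a_1, ... (each step inverts the fractional part left over by the previous one):
  42 = 1*37 + 5, so a_0 = 1.
  37 = 7*5 + 2, so a_1 = 7.
  5 = 2*2 + 1, so a_2 = 2.
  2 = 2*1 + 0, so a_3 = 2.
The remainder reaches 0 after 4 divisions, so the expansion has 4 partial quotients, read off in order.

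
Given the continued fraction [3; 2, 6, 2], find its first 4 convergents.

Using the convergent recurrence p_i = a_i*p_{i-1} + p_{i-2}, q_i = a_i*q_{i-1} + q_{i-2} with p_{-2}=0, p_{-1}=1, q_{-2}=1, q_{-1}=0:
  i=0: a_0=3, p_0 = 3*1 + 0 = 3, q_0 = 3*0 + 1 = 1.
  i=1: a_1=2, p_1 = 2*3 + 1 = 7, q_1 = 2*1 + 0 = 2.
  i=2: a_2=6, p_2 = 6*7 + 3 = 45, q_2 = 6*2 + 1 = 13.
  i=3: a_3=2, p_3 = 2*45 + 7 = 97, q_3 = 2*13 + 2 = 28.

3/1, 7/2, 45/13, 97/28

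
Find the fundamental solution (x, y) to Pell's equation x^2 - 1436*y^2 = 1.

First expand sqrt(1436) as a continued fraction. With x_i = (sqrt(1436) + m_i)/d_i and (m_0, d_0) = (0, 1): a_0 = floor(sqrt(1436)) = 37, since 37^2 = 1369 <= 1436 < 1444 = 38^2.
Iterate m_{i+1} = d_i*a_i - m_i, d_{i+1} = (1436 - m_{i+1}^2)/d_i, a_{i+1} = floor((a_0 + m_{i+1})/d_{i+1}):
  m_1 = 1*37 - 0 = 37, d_1 = (1436 - 37^2)/1 = 67/1 = 67, a_1 = floor((37 + 37)/67) = 1.
  m_2 = 67*1 - 37 = 30, d_2 = (1436 - 30^2)/67 = 536/67 = 8, a_2 = floor((37 + 30)/8) = 8.
  m_3 = 8*8 - 30 = 34, d_3 = (1436 - 34^2)/8 = 280/8 = 35, a_3 = floor((37 + 34)/35) = 2.
  m_4 = 35*2 - 34 = 36, d_4 = (1436 - 36^2)/35 = 140/35 = 4, a_4 = floor((37 + 36)/4) = 18.
  m_5 = 4*18 - 36 = 36, d_5 = (1436 - 36^2)/4 = 140/4 = 35, a_5 = floor((37 + 36)/35) = 2.
  m_6 = 35*2 - 36 = 34, d_6 = (1436 - 34^2)/35 = 280/35 = 8, a_6 = floor((37 + 34)/8) = 8.
  m_7 = 8*8 - 34 = 30, d_7 = (1436 - 30^2)/8 = 536/8 = 67, a_7 = floor((37 + 30)/67) = 1.
  m_8 = 67*1 - 30 = 37, d_8 = (1436 - 37^2)/67 = 67/67 = 1, a_8 = floor((37 + 37)/1) = 74.
  m_9 = 1*74 - 37 = 37, d_9 = (1436 - 37^2)/1 = 67/1 = 67: (m_9, d_9) = (m_1, d_1) = (37, 67), so from here the quotients repeat a_1, ..., a_8; the period length is 8.
So sqrt(1436) = [37; (1, 8, 2, 18, 2, 8, 1, 74)] with period length k = 8.
k is even, so the fundamental solution of x^2 - 1436y^2 = 1 is (p_{k-1}, q_{k-1}) = (p_7, q_7); compute convergents through index 7.
Convergents (p_i = a_i*p_{i-1} + p_{i-2}, q_i = a_i*q_{i-1} + q_{i-2} with p_{-2}=0, p_{-1}=1, q_{-2}=1, q_{-1}=0):
  i=0: a_0=37, p_0 = 37*1 + 0 = 37, q_0 = 37*0 + 1 = 1.
  i=1: a_1=1, p_1 = 1*37 + 1 = 38, q_1 = 1*1 + 0 = 1.
  i=2: a_2=8, p_2 = 8*38 + 37 = 341, q_2 = 8*1 + 1 = 9.
  i=3: a_3=2, p_3 = 2*341 + 38 = 720, q_3 = 2*9 + 1 = 19.
  i=4: a_4=18, p_4 = 18*720 + 341 = 13301, q_4 = 18*19 + 9 = 351.
  i=5: a_5=2, p_5 = 2*13301 + 720 = 27322, q_5 = 2*351 + 19 = 721.
  i=6: a_6=8, p_6 = 8*27322 + 13301 = 231877, q_6 = 8*721 + 351 = 6119.
  i=7: a_7=1, p_7 = 1*231877 + 27322 = 259199, q_7 = 1*6119 + 721 = 6840.
Check: 259199^2 - 1436*6840^2 = 67184121601 - 67184121600 = 1, so (x, y) = (259199, 6840) solves the equation, and by the theorem it is the least positive solution.

(x, y) = (259199, 6840)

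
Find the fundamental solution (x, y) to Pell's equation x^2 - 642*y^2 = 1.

(x, y) = (5777, 228)

First expand sqrt(642) as a continued fraction. With x_i = (sqrt(642) + m_i)/d_i and (m_0, d_0) = (0, 1): a_0 = floor(sqrt(642)) = 25, since 25^2 = 625 <= 642 < 676 = 26^2.
Iterate m_{i+1} = d_i*a_i - m_i, d_{i+1} = (642 - m_{i+1}^2)/d_i, a_{i+1} = floor((a_0 + m_{i+1})/d_{i+1}):
  m_1 = 1*25 - 0 = 25, d_1 = (642 - 25^2)/1 = 17/1 = 17, a_1 = floor((25 + 25)/17) = 2.
  m_2 = 17*2 - 25 = 9, d_2 = (642 - 9^2)/17 = 561/17 = 33, a_2 = floor((25 + 9)/33) = 1.
  m_3 = 33*1 - 9 = 24, d_3 = (642 - 24^2)/33 = 66/33 = 2, a_3 = floor((25 + 24)/2) = 24.
  m_4 = 2*24 - 24 = 24, d_4 = (642 - 24^2)/2 = 66/2 = 33, a_4 = floor((25 + 24)/33) = 1.
  m_5 = 33*1 - 24 = 9, d_5 = (642 - 9^2)/33 = 561/33 = 17, a_5 = floor((25 + 9)/17) = 2.
  m_6 = 17*2 - 9 = 25, d_6 = (642 - 25^2)/17 = 17/17 = 1, a_6 = floor((25 + 25)/1) = 50.
  m_7 = 1*50 - 25 = 25, d_7 = (642 - 25^2)/1 = 17/1 = 17: (m_7, d_7) = (m_1, d_1) = (25, 17), so from here the quotients repeat a_1, ..., a_6; the period length is 6.
So sqrt(642) = [25; (2, 1, 24, 1, 2, 50)] with period length k = 6.
k is even, so the fundamental solution of x^2 - 642y^2 = 1 is (p_{k-1}, q_{k-1}) = (p_5, q_5); compute convergents through index 5.
Convergents (p_i = a_i*p_{i-1} + p_{i-2}, q_i = a_i*q_{i-1} + q_{i-2} with p_{-2}=0, p_{-1}=1, q_{-2}=1, q_{-1}=0):
  i=0: a_0=25, p_0 = 25*1 + 0 = 25, q_0 = 25*0 + 1 = 1.
  i=1: a_1=2, p_1 = 2*25 + 1 = 51, q_1 = 2*1 + 0 = 2.
  i=2: a_2=1, p_2 = 1*51 + 25 = 76, q_2 = 1*2 + 1 = 3.
  i=3: a_3=24, p_3 = 24*76 + 51 = 1875, q_3 = 24*3 + 2 = 74.
  i=4: a_4=1, p_4 = 1*1875 + 76 = 1951, q_4 = 1*74 + 3 = 77.
  i=5: a_5=2, p_5 = 2*1951 + 1875 = 5777, q_5 = 2*77 + 74 = 228.
Check: 5777^2 - 642*228^2 = 33373729 - 33373728 = 1, so (x, y) = (5777, 228) solves the equation, and by the theorem it is the least positive solution.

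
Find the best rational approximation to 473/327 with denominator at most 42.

55/38

Expand x = 473/327 as a continued fraction with the Euclidean algorithm:
  473 = 1*327 + 146, so a_0 = 1.
  327 = 2*146 + 35, so a_1 = 2.
  146 = 4*35 + 6, so a_2 = 4.
  35 = 5*6 + 5, so a_3 = 5.
  6 = 1*5 + 1, so a_4 = 1.
  5 = 5*1 + 0, so a_5 = 5.
so x = [1; 2, 4, 5, 1, 5].
Convergents (p_i = a_i*p_{i-1} + p_{i-2}, q_i = a_i*q_{i-1} + q_{i-2} with p_{-2}=0, p_{-1}=1, q_{-2}=1, q_{-1}=0), until the denominator exceeds 42:
  i=0: a_0=1, p_0 = 1*1 + 0 = 1, q_0 = 1*0 + 1 = 1.
  i=1: a_1=2, p_1 = 2*1 + 1 = 3, q_1 = 2*1 + 0 = 2.
  i=2: a_2=4, p_2 = 4*3 + 1 = 13, q_2 = 4*2 + 1 = 9.
  i=3: a_3=5, p_3 = 5*13 + 3 = 68, q_3 = 5*9 + 2 = 47.
q_3 = 47 > 42, so the last convergent with denominator <= 42 is p_2/q_2 = 13/9.
The closest fraction with denominator <= 42 is either p_2/q_2 or the intermediate fraction (k*p_2 + p_1)/(k*q_2 + q_1) with the largest k >= 1 whose denominator stays <= 42; these approach x as k grows, and every other convergent or intermediate fraction in range is farther away.
Largest k: floor((42 - q_1)/q_2) = floor((42 - 2)/9) = 4.
That gives (4*13 + 3)/(4*9 + 2) = 55/38.
Compare the errors: |x - 13/9| = |473*9 - 13*327|/(327*9) = 6/2943, and |x - 55/38| = |473*38 - 55*327|/(327*38) = 11/12426.
Cross-multiplying, 11*2943 = 32373 < 74556 = 6*12426, so 11/12426 is smaller: the intermediate fraction 55/38 is closer to x than 13/9.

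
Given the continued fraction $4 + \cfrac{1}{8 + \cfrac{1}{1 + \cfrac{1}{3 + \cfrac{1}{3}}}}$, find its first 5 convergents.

4/1, 33/8, 37/9, 144/35, 469/114

Using the convergent recurrence p_i = a_i*p_{i-1} + p_{i-2}, q_i = a_i*q_{i-1} + q_{i-2} with p_{-2}=0, p_{-1}=1, q_{-2}=1, q_{-1}=0:
  i=0: a_0=4, p_0 = 4*1 + 0 = 4, q_0 = 4*0 + 1 = 1.
  i=1: a_1=8, p_1 = 8*4 + 1 = 33, q_1 = 8*1 + 0 = 8.
  i=2: a_2=1, p_2 = 1*33 + 4 = 37, q_2 = 1*8 + 1 = 9.
  i=3: a_3=3, p_3 = 3*37 + 33 = 144, q_3 = 3*9 + 8 = 35.
  i=4: a_4=3, p_4 = 3*144 + 37 = 469, q_4 = 3*35 + 9 = 114.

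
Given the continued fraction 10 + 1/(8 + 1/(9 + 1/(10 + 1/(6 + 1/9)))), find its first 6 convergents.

10/1, 81/8, 739/73, 7471/738, 45565/4501, 417556/41247

Using the convergent recurrence p_i = a_i*p_{i-1} + p_{i-2}, q_i = a_i*q_{i-1} + q_{i-2} with p_{-2}=0, p_{-1}=1, q_{-2}=1, q_{-1}=0:
  i=0: a_0=10, p_0 = 10*1 + 0 = 10, q_0 = 10*0 + 1 = 1.
  i=1: a_1=8, p_1 = 8*10 + 1 = 81, q_1 = 8*1 + 0 = 8.
  i=2: a_2=9, p_2 = 9*81 + 10 = 739, q_2 = 9*8 + 1 = 73.
  i=3: a_3=10, p_3 = 10*739 + 81 = 7471, q_3 = 10*73 + 8 = 738.
  i=4: a_4=6, p_4 = 6*7471 + 739 = 45565, q_4 = 6*738 + 73 = 4501.
  i=5: a_5=9, p_5 = 9*45565 + 7471 = 417556, q_5 = 9*4501 + 738 = 41247.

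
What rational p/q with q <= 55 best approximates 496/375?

41/31

Expand x = 496/375 as a continued fraction with the Euclidean algorithm:
  496 = 1*375 + 121, so a_0 = 1.
  375 = 3*121 + 12, so a_1 = 3.
  121 = 10*12 + 1, so a_2 = 10.
  12 = 12*1 + 0, so a_3 = 12.
so x = [1; 3, 10, 12].
Convergents (p_i = a_i*p_{i-1} + p_{i-2}, q_i = a_i*q_{i-1} + q_{i-2} with p_{-2}=0, p_{-1}=1, q_{-2}=1, q_{-1}=0), until the denominator exceeds 55:
  i=0: a_0=1, p_0 = 1*1 + 0 = 1, q_0 = 1*0 + 1 = 1.
  i=1: a_1=3, p_1 = 3*1 + 1 = 4, q_1 = 3*1 + 0 = 3.
  i=2: a_2=10, p_2 = 10*4 + 1 = 41, q_2 = 10*3 + 1 = 31.
  i=3: a_3=12, p_3 = 12*41 + 4 = 496, q_3 = 12*31 + 3 = 375.
q_3 = 375 > 55, so the last convergent with denominator <= 55 is p_2/q_2 = 41/31.
The closest fraction with denominator <= 55 is either p_2/q_2 or the intermediate fraction (k*p_2 + p_1)/(k*q_2 + q_1) with the largest k >= 1 whose denominator stays <= 55; these approach x as k grows, and every other convergent or intermediate fraction in range is farther away.
Largest k: floor((55 - q_1)/q_2) = floor((55 - 3)/31) = 1.
That gives (1*41 + 4)/(1*31 + 3) = 45/34.
Compare the errors: |x - 41/31| = |496*31 - 41*375|/(375*31) = 1/11625, and |x - 45/34| = |496*34 - 45*375|/(375*34) = 11/12750.
Cross-multiplying, 1*12750 = 12750 < 127875 = 11*11625, so 1/11625 is smaller: the convergent 41/31 is closer to x than 45/34.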